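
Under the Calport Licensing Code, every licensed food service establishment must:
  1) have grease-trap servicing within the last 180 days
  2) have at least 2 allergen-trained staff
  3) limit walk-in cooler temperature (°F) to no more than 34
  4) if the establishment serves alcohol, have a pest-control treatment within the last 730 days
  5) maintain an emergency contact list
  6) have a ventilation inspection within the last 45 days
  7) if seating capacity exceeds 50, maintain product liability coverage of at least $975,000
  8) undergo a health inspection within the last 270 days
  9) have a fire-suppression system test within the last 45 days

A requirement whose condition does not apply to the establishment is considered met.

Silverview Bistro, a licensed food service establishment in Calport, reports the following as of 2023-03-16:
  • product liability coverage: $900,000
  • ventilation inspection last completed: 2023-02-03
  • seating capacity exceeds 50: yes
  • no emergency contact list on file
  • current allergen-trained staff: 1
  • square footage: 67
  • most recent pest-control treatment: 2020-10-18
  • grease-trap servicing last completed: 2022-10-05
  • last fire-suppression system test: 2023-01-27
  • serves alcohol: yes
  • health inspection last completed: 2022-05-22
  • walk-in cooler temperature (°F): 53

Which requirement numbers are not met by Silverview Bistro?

1. grease-trap servicing 162 days ago vs limit 180 → met
2. allergen-trained staff 1 < 2 → not met
3. walk-in cooler temperature (°F) 53 > 34 → not met
4. condition 'serves alcohol' holds; pest-control treatment 879 days ago vs limit 730 → not met
5. emergency contact list absent → not met
6. ventilation inspection 41 days ago vs limit 45 → met
7. condition 'seating capacity exceeds 50' holds; product liability coverage $900,000 < $975,000 → not met
8. health inspection 298 days ago vs limit 270 → not met
9. fire-suppression system test 48 days ago vs limit 45 → not met
Not met: 2, 3, 4, 5, 7, 8, 9

2, 3, 4, 5, 7, 8, 9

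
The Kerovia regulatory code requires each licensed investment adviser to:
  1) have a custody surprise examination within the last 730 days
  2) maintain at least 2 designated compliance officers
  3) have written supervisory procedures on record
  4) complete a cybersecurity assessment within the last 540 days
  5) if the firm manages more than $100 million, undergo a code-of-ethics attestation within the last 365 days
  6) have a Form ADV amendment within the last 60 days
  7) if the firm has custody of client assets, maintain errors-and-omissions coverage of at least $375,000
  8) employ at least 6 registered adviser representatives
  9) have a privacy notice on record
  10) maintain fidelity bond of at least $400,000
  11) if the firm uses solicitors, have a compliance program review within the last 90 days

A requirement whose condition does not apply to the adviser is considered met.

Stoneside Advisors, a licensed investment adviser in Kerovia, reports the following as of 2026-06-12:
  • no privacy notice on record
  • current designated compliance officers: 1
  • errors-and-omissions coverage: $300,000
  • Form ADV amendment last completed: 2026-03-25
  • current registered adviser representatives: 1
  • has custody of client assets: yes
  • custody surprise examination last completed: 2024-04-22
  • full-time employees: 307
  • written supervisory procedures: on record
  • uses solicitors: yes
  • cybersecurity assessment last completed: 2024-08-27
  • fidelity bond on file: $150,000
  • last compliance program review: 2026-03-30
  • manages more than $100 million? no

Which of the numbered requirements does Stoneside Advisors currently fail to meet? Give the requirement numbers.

1. custody surprise examination 781 days ago vs limit 730 → not met
2. designated compliance officers 1 < 2 → not met
3. written supervisory procedures present → met
4. cybersecurity assessment 654 days ago vs limit 540 → not met
5. condition 'manages more than $100 million' does not hold → requirement n/a → met
6. Form ADV amendment 79 days ago vs limit 60 → not met
7. condition 'has custody of client assets' holds; errors-and-omissions coverage $300,000 < $375,000 → not met
8. registered adviser representatives 1 < 6 → not met
9. privacy notice absent → not met
10. fidelity bond $150,000 < $400,000 → not met
11. condition 'uses solicitors' holds; compliance program review 74 days ago vs limit 90 → met
Not met: 1, 2, 4, 6, 7, 8, 9, 10

1, 2, 4, 6, 7, 8, 9, 10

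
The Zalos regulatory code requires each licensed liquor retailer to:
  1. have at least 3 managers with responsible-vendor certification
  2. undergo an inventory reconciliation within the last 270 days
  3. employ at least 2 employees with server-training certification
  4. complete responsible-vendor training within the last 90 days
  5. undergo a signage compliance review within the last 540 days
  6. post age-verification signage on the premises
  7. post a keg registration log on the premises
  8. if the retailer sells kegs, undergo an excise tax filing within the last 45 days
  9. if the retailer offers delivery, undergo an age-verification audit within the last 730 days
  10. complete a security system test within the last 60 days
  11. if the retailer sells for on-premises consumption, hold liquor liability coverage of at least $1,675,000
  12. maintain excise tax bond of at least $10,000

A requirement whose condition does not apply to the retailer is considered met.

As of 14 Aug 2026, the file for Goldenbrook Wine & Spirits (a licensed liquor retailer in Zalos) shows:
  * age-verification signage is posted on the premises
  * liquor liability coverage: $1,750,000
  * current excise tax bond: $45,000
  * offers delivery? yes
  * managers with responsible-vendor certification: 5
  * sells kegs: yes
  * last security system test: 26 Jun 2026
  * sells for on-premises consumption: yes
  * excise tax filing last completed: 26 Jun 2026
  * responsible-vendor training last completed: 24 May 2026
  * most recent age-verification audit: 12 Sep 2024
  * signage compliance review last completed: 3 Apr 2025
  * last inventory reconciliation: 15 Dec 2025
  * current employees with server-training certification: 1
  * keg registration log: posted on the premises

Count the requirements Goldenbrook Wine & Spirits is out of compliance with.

2

1. managers with responsible-vendor certification 5 ≥ 3 → met
2. inventory reconciliation 242 days ago vs limit 270 → met
3. employees with server-training certification 1 < 2 → not met
4. responsible-vendor training 82 days ago vs limit 90 → met
5. signage compliance review 498 days ago vs limit 540 → met
6. age-verification signage present → met
7. keg registration log present → met
8. condition 'sells kegs' holds; excise tax filing 49 days ago vs limit 45 → not met
9. condition 'offers delivery' holds; age-verification audit 701 days ago vs limit 730 → met
10. security system test 49 days ago vs limit 60 → met
11. condition 'sells for on-premises consumption' holds; liquor liability coverage $1,750,000 ≥ $1,675,000 → met
12. excise tax bond $45,000 ≥ $10,000 → met
Not met: 2 of 12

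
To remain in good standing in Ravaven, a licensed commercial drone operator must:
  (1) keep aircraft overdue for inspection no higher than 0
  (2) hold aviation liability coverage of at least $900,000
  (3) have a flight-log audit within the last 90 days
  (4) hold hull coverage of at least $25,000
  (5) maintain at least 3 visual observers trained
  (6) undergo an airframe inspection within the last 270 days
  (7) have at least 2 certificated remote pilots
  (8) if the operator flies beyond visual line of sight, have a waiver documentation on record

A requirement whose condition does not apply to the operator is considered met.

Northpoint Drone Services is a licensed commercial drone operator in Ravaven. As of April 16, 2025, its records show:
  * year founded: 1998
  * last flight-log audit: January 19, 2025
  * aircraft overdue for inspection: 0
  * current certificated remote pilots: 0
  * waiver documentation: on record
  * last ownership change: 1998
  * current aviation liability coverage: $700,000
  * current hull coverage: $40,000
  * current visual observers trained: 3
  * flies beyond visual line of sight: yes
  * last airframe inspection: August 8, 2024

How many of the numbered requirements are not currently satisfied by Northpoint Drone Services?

1. aircraft overdue for inspection 0 ≤ 0 → met
2. aviation liability coverage $700,000 < $900,000 → not met
3. flight-log audit 87 days ago vs limit 90 → met
4. hull coverage $40,000 ≥ $25,000 → met
5. visual observers trained 3 ≥ 3 → met
6. airframe inspection 251 days ago vs limit 270 → met
7. certificated remote pilots 0 < 2 → not met
8. condition 'flies beyond visual line of sight' holds; waiver documentation present → met
Not met: 2 of 8

2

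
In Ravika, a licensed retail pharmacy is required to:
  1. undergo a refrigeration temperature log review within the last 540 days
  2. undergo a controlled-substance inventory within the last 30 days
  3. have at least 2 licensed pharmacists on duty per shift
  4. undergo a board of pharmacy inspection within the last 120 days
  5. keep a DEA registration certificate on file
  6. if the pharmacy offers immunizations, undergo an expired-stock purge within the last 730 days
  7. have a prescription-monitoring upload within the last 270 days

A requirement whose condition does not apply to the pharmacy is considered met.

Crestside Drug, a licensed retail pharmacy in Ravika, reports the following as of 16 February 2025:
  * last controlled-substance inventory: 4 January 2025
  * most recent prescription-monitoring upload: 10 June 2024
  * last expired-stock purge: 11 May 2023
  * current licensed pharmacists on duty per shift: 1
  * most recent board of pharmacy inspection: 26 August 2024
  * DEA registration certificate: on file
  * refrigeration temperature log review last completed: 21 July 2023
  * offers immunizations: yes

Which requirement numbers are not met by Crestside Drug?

1. refrigeration temperature log review 576 days ago vs limit 540 → not met
2. controlled-substance inventory 43 days ago vs limit 30 → not met
3. licensed pharmacists on duty per shift 1 < 2 → not met
4. board of pharmacy inspection 174 days ago vs limit 120 → not met
5. DEA registration certificate present → met
6. condition 'offers immunizations' holds; expired-stock purge 647 days ago vs limit 730 → met
7. prescription-monitoring upload 251 days ago vs limit 270 → met
Not met: 1, 2, 3, 4

1, 2, 3, 4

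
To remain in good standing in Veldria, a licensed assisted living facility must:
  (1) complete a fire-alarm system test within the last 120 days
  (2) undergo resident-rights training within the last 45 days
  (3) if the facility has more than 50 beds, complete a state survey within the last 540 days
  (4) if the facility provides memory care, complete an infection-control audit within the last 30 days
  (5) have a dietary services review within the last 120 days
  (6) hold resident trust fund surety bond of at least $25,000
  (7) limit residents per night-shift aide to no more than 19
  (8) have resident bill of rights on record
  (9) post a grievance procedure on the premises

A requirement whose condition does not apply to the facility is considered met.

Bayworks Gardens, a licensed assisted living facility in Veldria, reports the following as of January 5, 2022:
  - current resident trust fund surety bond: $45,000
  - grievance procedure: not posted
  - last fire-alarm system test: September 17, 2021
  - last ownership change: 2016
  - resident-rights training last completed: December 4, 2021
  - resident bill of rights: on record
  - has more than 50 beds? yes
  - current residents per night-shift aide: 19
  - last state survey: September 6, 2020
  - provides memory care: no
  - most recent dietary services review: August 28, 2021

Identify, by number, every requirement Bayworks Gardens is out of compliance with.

5, 9

1. fire-alarm system test 110 days ago vs limit 120 → met
2. resident-rights training 32 days ago vs limit 45 → met
3. condition 'has more than 50 beds' holds; state survey 486 days ago vs limit 540 → met
4. condition 'provides memory care' does not hold → requirement n/a → met
5. dietary services review 130 days ago vs limit 120 → not met
6. resident trust fund surety bond $45,000 ≥ $25,000 → met
7. residents per night-shift aide 19 ≤ 19 → met
8. resident bill of rights present → met
9. grievance procedure absent → not met
Not met: 5, 9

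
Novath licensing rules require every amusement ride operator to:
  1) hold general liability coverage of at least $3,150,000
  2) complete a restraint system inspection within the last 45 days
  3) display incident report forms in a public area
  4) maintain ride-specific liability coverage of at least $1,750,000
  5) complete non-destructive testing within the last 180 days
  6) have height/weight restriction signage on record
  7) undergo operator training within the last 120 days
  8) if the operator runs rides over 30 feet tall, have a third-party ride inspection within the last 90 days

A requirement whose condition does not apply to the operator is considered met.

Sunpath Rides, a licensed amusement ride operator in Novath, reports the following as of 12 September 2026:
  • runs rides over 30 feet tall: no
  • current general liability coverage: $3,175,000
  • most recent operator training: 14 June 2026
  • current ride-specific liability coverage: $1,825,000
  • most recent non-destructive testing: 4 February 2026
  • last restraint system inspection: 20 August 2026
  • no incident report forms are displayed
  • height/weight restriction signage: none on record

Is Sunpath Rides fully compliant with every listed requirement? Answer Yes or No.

No

1. general liability coverage $3,175,000 ≥ $3,150,000 → met
2. restraint system inspection 23 days ago vs limit 45 → met
3. incident report forms absent → not met
4. ride-specific liability coverage $1,825,000 ≥ $1,750,000 → met
5. non-destructive testing 220 days ago vs limit 180 → not met
6. height/weight restriction signage absent → not met
7. operator training 90 days ago vs limit 120 → met
8. condition 'runs rides over 30 feet tall' does not hold → requirement n/a → met
Not met: 3, 5, 6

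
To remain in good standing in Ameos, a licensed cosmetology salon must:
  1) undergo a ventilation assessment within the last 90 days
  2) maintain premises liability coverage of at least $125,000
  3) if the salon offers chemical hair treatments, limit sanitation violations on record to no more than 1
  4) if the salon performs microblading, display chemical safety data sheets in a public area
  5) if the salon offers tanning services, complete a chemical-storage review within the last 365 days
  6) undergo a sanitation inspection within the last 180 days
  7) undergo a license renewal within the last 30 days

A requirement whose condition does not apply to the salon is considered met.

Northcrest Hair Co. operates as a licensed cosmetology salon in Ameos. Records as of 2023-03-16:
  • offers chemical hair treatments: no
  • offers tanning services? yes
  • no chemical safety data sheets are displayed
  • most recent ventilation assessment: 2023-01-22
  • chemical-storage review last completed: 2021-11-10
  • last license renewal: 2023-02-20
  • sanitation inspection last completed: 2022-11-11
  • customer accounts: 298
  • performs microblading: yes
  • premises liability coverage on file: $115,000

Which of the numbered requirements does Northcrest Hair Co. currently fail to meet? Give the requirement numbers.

2, 4, 5

1. ventilation assessment 53 days ago vs limit 90 → met
2. premises liability coverage $115,000 < $125,000 → not met
3. condition 'offers chemical hair treatments' does not hold → requirement n/a → met
4. condition 'performs microblading' holds; chemical safety data sheets absent → not met
5. condition 'offers tanning services' holds; chemical-storage review 491 days ago vs limit 365 → not met
6. sanitation inspection 125 days ago vs limit 180 → met
7. license renewal 24 days ago vs limit 30 → met
Not met: 2, 4, 5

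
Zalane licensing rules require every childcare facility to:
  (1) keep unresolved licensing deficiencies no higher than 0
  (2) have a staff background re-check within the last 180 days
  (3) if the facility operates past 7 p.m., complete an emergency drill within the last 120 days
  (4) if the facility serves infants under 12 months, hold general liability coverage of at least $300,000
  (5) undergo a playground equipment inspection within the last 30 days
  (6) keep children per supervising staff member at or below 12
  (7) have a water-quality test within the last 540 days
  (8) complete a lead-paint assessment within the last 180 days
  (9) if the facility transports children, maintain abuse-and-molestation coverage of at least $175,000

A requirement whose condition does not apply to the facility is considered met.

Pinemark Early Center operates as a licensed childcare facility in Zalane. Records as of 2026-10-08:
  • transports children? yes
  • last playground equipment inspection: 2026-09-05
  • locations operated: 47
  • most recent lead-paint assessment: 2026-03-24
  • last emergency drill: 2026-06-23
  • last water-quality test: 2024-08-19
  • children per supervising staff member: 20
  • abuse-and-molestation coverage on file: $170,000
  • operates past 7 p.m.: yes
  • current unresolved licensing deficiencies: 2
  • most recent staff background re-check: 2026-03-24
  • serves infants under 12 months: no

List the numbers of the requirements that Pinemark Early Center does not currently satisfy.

1. unresolved licensing deficiencies 2 > 0 → not met
2. staff background re-check 198 days ago vs limit 180 → not met
3. condition 'operates past 7 p.m.' holds; emergency drill 107 days ago vs limit 120 → met
4. condition 'serves infants under 12 months' does not hold → requirement n/a → met
5. playground equipment inspection 33 days ago vs limit 30 → not met
6. children per supervising staff member 20 > 12 → not met
7. water-quality test 780 days ago vs limit 540 → not met
8. lead-paint assessment 198 days ago vs limit 180 → not met
9. condition 'transports children' holds; abuse-and-molestation coverage $170,000 < $175,000 → not met
Not met: 1, 2, 5, 6, 7, 8, 9

1, 2, 5, 6, 7, 8, 9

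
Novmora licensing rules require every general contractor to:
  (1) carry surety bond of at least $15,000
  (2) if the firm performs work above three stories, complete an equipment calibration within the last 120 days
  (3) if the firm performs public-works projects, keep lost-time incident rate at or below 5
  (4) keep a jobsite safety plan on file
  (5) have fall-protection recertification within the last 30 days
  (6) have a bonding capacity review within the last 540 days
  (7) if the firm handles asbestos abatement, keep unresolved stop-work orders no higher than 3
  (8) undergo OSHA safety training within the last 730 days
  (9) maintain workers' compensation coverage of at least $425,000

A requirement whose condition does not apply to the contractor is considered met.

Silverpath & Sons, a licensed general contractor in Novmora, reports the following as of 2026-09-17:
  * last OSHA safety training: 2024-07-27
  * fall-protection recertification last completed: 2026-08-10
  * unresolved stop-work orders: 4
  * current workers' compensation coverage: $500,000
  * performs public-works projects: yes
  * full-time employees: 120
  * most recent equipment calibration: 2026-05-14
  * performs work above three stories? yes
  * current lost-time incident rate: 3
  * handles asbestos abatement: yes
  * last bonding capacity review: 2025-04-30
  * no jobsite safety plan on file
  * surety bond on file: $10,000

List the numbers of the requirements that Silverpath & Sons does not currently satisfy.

1, 2, 4, 5, 7, 8

1. surety bond $10,000 < $15,000 → not met
2. condition 'performs work above three stories' holds; equipment calibration 126 days ago vs limit 120 → not met
3. condition 'performs public-works projects' holds; lost-time incident rate 3 ≤ 5 → met
4. jobsite safety plan absent → not met
5. fall-protection recertification 38 days ago vs limit 30 → not met
6. bonding capacity review 505 days ago vs limit 540 → met
7. condition 'handles asbestos abatement' holds; unresolved stop-work orders 4 > 3 → not met
8. OSHA safety training 782 days ago vs limit 730 → not met
9. workers' compensation coverage $500,000 ≥ $425,000 → met
Not met: 1, 2, 4, 5, 7, 8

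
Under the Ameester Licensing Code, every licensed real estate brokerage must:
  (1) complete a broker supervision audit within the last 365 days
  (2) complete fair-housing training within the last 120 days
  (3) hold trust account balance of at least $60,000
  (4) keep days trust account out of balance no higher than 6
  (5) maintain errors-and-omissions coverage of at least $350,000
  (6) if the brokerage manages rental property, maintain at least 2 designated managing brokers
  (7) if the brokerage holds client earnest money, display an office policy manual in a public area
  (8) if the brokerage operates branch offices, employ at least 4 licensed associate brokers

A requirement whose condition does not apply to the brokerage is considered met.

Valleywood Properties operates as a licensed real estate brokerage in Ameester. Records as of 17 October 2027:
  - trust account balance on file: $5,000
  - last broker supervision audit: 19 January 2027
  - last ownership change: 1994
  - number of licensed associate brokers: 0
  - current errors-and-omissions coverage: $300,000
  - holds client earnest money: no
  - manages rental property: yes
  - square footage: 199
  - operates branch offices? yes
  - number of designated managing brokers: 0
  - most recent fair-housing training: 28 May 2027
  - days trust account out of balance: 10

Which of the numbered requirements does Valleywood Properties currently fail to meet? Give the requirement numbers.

1. broker supervision audit 271 days ago vs limit 365 → met
2. fair-housing training 142 days ago vs limit 120 → not met
3. trust account balance $5,000 < $60,000 → not met
4. days trust account out of balance 10 > 6 → not met
5. errors-and-omissions coverage $300,000 < $350,000 → not met
6. condition 'manages rental property' holds; designated managing brokers 0 < 2 → not met
7. condition 'holds client earnest money' does not hold → requirement n/a → met
8. condition 'operates branch offices' holds; licensed associate brokers 0 < 4 → not met
Not met: 2, 3, 4, 5, 6, 8

2, 3, 4, 5, 6, 8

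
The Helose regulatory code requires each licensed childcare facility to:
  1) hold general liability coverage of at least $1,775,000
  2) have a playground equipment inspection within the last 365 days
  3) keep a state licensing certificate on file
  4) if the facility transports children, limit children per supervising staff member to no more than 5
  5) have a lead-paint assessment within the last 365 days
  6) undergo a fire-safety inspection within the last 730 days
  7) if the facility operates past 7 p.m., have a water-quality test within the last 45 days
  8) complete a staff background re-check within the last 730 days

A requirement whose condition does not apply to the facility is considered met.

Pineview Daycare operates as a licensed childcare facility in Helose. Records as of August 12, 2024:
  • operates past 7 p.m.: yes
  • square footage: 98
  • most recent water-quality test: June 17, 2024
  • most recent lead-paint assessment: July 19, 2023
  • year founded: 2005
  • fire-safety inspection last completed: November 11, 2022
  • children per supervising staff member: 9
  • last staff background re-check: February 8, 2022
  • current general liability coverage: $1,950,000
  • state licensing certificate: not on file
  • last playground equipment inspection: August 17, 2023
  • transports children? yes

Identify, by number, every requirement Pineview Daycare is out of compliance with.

3, 4, 5, 7, 8

1. general liability coverage $1,950,000 ≥ $1,775,000 → met
2. playground equipment inspection 361 days ago vs limit 365 → met
3. state licensing certificate absent → not met
4. condition 'transports children' holds; children per supervising staff member 9 > 5 → not met
5. lead-paint assessment 390 days ago vs limit 365 → not met
6. fire-safety inspection 640 days ago vs limit 730 → met
7. condition 'operates past 7 p.m.' holds; water-quality test 56 days ago vs limit 45 → not met
8. staff background re-check 916 days ago vs limit 730 → not met
Not met: 3, 4, 5, 7, 8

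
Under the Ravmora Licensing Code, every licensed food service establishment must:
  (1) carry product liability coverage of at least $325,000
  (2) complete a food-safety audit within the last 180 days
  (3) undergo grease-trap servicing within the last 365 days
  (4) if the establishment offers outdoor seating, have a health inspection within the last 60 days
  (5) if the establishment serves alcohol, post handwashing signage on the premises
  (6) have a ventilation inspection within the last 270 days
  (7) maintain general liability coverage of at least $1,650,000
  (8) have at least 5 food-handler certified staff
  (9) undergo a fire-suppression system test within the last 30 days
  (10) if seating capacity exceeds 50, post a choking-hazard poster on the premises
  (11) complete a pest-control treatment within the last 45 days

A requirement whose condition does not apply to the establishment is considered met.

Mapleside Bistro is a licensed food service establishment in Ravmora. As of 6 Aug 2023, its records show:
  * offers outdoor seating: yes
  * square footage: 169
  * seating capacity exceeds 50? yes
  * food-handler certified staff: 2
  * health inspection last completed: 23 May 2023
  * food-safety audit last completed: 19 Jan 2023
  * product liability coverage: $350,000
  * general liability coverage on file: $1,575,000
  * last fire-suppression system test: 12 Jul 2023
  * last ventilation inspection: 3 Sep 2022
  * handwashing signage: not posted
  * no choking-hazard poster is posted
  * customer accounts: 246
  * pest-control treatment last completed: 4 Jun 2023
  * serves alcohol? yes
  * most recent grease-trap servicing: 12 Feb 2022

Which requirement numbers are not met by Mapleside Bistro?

2, 3, 4, 5, 6, 7, 8, 10, 11

1. product liability coverage $350,000 ≥ $325,000 → met
2. food-safety audit 199 days ago vs limit 180 → not met
3. grease-trap servicing 540 days ago vs limit 365 → not met
4. condition 'offers outdoor seating' holds; health inspection 75 days ago vs limit 60 → not met
5. condition 'serves alcohol' holds; handwashing signage absent → not met
6. ventilation inspection 337 days ago vs limit 270 → not met
7. general liability coverage $1,575,000 < $1,650,000 → not met
8. food-handler certified staff 2 < 5 → not met
9. fire-suppression system test 25 days ago vs limit 30 → met
10. condition 'seating capacity exceeds 50' holds; choking-hazard poster absent → not met
11. pest-control treatment 63 days ago vs limit 45 → not met
Not met: 2, 3, 4, 5, 6, 7, 8, 10, 11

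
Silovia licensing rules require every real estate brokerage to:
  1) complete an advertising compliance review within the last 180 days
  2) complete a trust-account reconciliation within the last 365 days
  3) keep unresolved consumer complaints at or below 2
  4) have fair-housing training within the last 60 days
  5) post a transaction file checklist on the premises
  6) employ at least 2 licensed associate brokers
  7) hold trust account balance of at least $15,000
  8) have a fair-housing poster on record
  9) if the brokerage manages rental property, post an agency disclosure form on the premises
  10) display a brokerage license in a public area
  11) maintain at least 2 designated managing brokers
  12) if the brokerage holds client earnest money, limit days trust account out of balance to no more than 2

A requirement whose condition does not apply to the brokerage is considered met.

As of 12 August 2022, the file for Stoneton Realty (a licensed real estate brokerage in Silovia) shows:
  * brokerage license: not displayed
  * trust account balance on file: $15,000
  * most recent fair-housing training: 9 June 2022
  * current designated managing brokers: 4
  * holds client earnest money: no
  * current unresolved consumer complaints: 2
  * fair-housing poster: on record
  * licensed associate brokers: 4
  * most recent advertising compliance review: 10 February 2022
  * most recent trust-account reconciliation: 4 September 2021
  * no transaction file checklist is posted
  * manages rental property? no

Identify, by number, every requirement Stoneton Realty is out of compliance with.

1. advertising compliance review 183 days ago vs limit 180 → not met
2. trust-account reconciliation 342 days ago vs limit 365 → met
3. unresolved consumer complaints 2 ≤ 2 → met
4. fair-housing training 64 days ago vs limit 60 → not met
5. transaction file checklist absent → not met
6. licensed associate brokers 4 ≥ 2 → met
7. trust account balance $15,000 ≥ $15,000 → met
8. fair-housing poster present → met
9. condition 'manages rental property' does not hold → requirement n/a → met
10. brokerage license absent → not met
11. designated managing brokers 4 ≥ 2 → met
12. condition 'holds client earnest money' does not hold → requirement n/a → met
Not met: 1, 4, 5, 10

1, 4, 5, 10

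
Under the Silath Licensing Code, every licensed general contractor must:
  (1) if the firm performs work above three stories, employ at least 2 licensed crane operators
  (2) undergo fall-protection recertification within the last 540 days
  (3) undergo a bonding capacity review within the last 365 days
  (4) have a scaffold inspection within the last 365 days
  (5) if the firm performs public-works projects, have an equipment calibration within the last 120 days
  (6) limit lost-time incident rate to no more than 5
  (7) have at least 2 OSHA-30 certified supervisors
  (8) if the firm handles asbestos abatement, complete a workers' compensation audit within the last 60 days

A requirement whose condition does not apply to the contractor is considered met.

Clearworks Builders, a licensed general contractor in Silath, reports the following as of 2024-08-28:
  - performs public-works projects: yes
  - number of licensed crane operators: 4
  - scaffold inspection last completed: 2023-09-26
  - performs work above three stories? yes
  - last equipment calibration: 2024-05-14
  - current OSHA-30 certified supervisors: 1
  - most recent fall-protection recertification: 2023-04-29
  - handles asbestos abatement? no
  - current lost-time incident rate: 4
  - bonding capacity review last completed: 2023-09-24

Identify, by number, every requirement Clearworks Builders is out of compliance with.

1. condition 'performs work above three stories' holds; licensed crane operators 4 ≥ 2 → met
2. fall-protection recertification 487 days ago vs limit 540 → met
3. bonding capacity review 339 days ago vs limit 365 → met
4. scaffold inspection 337 days ago vs limit 365 → met
5. condition 'performs public-works projects' holds; equipment calibration 106 days ago vs limit 120 → met
6. lost-time incident rate 4 ≤ 5 → met
7. OSHA-30 certified supervisors 1 < 2 → not met
8. condition 'handles asbestos abatement' does not hold → requirement n/a → met
Not met: 7

7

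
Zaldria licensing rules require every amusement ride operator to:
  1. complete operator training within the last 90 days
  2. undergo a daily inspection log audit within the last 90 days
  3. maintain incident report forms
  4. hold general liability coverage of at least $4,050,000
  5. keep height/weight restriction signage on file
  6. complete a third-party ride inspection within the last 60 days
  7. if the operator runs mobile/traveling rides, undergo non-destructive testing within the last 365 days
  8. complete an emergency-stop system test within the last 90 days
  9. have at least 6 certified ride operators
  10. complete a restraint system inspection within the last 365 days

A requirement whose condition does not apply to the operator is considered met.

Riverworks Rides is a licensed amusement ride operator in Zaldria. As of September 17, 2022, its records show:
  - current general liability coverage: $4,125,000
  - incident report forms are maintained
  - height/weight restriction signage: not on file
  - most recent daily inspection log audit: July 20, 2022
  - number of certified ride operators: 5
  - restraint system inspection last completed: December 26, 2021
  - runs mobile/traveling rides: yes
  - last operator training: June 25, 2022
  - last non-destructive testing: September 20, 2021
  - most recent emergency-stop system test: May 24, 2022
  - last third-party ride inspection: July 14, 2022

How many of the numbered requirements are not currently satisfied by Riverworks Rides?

4

1. operator training 84 days ago vs limit 90 → met
2. daily inspection log audit 59 days ago vs limit 90 → met
3. incident report forms present → met
4. general liability coverage $4,125,000 ≥ $4,050,000 → met
5. height/weight restriction signage absent → not met
6. third-party ride inspection 65 days ago vs limit 60 → not met
7. condition 'runs mobile/traveling rides' holds; non-destructive testing 362 days ago vs limit 365 → met
8. emergency-stop system test 116 days ago vs limit 90 → not met
9. certified ride operators 5 < 6 → not met
10. restraint system inspection 265 days ago vs limit 365 → met
Not met: 4 of 10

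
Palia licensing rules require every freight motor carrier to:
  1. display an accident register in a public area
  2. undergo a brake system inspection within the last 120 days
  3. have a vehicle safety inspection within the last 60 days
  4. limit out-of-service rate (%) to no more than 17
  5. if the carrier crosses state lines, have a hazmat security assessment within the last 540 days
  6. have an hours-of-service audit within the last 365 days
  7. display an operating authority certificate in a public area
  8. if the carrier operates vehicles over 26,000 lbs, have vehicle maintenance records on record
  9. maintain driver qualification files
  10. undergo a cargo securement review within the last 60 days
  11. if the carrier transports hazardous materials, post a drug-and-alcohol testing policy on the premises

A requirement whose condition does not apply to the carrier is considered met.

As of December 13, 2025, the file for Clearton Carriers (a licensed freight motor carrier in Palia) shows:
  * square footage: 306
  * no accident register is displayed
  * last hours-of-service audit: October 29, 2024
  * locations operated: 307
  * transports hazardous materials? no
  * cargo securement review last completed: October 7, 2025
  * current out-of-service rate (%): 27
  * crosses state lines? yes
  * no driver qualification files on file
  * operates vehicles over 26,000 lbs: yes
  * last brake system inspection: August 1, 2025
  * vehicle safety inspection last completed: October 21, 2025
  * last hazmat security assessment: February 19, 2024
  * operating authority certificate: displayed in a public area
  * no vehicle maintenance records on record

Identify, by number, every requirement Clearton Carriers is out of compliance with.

1. accident register absent → not met
2. brake system inspection 134 days ago vs limit 120 → not met
3. vehicle safety inspection 53 days ago vs limit 60 → met
4. out-of-service rate (%) 27 > 17 → not met
5. condition 'crosses state lines' holds; hazmat security assessment 663 days ago vs limit 540 → not met
6. hours-of-service audit 410 days ago vs limit 365 → not met
7. operating authority certificate present → met
8. condition 'operates vehicles over 26,000 lbs' holds; vehicle maintenance records absent → not met
9. driver qualification files absent → not met
10. cargo securement review 67 days ago vs limit 60 → not met
11. condition 'transports hazardous materials' does not hold → requirement n/a → met
Not met: 1, 2, 4, 5, 6, 8, 9, 10

1, 2, 4, 5, 6, 8, 9, 10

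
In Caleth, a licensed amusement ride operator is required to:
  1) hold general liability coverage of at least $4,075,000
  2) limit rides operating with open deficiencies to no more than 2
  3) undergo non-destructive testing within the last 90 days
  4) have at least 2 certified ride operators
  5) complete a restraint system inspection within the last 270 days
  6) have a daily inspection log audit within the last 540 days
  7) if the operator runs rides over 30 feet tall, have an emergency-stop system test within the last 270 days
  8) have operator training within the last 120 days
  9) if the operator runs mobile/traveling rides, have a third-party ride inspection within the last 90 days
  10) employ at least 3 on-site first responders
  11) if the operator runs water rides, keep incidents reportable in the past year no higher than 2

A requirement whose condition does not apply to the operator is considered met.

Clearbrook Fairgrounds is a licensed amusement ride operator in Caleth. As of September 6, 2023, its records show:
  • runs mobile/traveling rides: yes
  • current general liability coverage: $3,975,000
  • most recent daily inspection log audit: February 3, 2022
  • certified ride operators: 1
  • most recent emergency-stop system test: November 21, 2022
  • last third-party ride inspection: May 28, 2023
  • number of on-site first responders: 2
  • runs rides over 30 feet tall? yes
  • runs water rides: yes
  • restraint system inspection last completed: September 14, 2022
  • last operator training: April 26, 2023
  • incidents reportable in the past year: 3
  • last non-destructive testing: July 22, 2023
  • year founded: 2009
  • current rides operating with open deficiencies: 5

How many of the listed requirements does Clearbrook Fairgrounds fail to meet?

1. general liability coverage $3,975,000 < $4,075,000 → not met
2. rides operating with open deficiencies 5 > 2 → not met
3. non-destructive testing 46 days ago vs limit 90 → met
4. certified ride operators 1 < 2 → not met
5. restraint system inspection 357 days ago vs limit 270 → not met
6. daily inspection log audit 580 days ago vs limit 540 → not met
7. condition 'runs rides over 30 feet tall' holds; emergency-stop system test 289 days ago vs limit 270 → not met
8. operator training 133 days ago vs limit 120 → not met
9. condition 'runs mobile/traveling rides' holds; third-party ride inspection 101 days ago vs limit 90 → not met
10. on-site first responders 2 < 3 → not met
11. condition 'runs water rides' holds; incidents reportable in the past year 3 > 2 → not met
Not met: 10 of 11

10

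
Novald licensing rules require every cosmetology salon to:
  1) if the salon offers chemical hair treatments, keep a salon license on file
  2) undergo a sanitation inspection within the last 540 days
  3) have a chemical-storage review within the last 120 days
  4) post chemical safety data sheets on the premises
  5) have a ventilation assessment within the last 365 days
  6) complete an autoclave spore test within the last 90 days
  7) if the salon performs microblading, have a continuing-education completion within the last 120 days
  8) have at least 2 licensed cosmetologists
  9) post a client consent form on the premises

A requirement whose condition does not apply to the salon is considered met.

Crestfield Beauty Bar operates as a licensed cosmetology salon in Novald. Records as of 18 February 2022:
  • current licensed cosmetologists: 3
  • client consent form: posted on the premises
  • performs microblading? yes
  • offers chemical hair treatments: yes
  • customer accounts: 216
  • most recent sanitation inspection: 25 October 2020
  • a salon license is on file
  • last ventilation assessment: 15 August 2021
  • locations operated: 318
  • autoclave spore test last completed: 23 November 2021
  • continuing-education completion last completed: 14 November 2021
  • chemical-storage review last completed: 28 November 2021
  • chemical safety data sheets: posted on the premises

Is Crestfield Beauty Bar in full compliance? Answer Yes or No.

Yes

1. condition 'offers chemical hair treatments' holds; salon license present → met
2. sanitation inspection 481 days ago vs limit 540 → met
3. chemical-storage review 82 days ago vs limit 120 → met
4. chemical safety data sheets present → met
5. ventilation assessment 187 days ago vs limit 365 → met
6. autoclave spore test 87 days ago vs limit 90 → met
7. condition 'performs microblading' holds; continuing-education completion 96 days ago vs limit 120 → met
8. licensed cosmetologists 3 ≥ 2 → met
9. client consent form present → met
All met.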